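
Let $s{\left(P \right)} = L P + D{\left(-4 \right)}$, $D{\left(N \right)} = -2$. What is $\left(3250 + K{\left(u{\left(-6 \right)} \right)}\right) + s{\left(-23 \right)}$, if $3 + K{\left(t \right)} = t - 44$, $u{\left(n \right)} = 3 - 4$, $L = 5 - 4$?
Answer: $3177$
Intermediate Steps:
$L = 1$ ($L = 5 - 4 = 1$)
$s{\left(P \right)} = -2 + P$ ($s{\left(P \right)} = 1 P - 2 = P - 2 = -2 + P$)
$u{\left(n \right)} = -1$
$K{\left(t \right)} = -47 + t$ ($K{\left(t \right)} = -3 + \left(t - 44\right) = -3 + \left(-44 + t\right) = -47 + t$)
$\left(3250 + K{\left(u{\left(-6 \right)} \right)}\right) + s{\left(-23 \right)} = \left(3250 - 48\right) - 25 = 3202 - 25 = 3177$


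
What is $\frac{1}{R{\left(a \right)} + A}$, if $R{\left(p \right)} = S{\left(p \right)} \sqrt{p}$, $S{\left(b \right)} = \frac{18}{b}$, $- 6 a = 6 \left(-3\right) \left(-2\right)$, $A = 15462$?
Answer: $\frac{859}{13281861} + \frac{i \sqrt{6}}{79691166} \approx 6.4675 \cdot 10^{-5} + 3.0737 \cdot 10^{-8} i$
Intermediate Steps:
$a = -6$ ($a = - \frac{6 \left(-3\right) \left(-2\right)}{6} = - \frac{\left(-18\right) \left(-2\right)}{6} = \left(- \frac{1}{6}\right) 36 = -6$)
$R{\left(p \right)} = \frac{18}{\sqrt{p}}$ ($R{\left(p \right)} = \frac{18}{p} \sqrt{p} = \frac{18}{\sqrt{p}}$)
$\frac{1}{R{\left(a \right)} + A} = \frac{1}{\frac{18}{i \sqrt{6}} + 15462} = \frac{1}{18 \left(- \frac{i \sqrt{6}}{6}\right) + 15462} = \frac{1}{- 3 i \sqrt{6} + 15462} = \frac{1}{15462 - 3 i \sqrt{6}}$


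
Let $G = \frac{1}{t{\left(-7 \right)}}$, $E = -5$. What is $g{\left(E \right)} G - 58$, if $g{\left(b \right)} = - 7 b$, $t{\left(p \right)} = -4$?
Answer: $- \frac{267}{4} \approx -66.75$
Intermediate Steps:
$G = - \frac{1}{4}$ ($G = \frac{1}{-4} = - \frac{1}{4} \approx -0.25$)
$g{\left(E \right)} G - 58 = \left(-7\right) \left(-5\right) \left(- \frac{1}{4}\right) - 58 = 35 \left(- \frac{1}{4}\right) - 58 = - \frac{35}{4} - 58 = - \frac{267}{4}$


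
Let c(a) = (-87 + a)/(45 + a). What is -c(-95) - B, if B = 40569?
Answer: -1014316/25 ≈ -40573.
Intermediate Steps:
c(a) = (-87 + a)/(45 + a)
-c(-95) - B = -(-87 - 95)/(45 - 95) - 1*40569 = -(-182)/(-50) - 40569 = -(-1)*(-182)/50 - 40569 = -1*91/25 - 40569 = -91/25 - 40569 = -1014316/25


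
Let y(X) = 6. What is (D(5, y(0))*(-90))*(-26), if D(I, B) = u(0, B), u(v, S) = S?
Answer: 14040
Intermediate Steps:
D(I, B) = B
(D(5, y(0))*(-90))*(-26) = (6*(-90))*(-26) = -540*(-26) = 14040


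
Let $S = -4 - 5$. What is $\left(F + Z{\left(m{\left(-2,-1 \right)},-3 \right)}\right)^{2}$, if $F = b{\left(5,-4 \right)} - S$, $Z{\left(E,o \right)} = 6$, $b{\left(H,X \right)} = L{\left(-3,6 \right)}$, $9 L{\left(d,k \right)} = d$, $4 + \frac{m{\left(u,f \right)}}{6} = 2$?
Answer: $\frac{1936}{9} \approx 215.11$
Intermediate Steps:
$S = -9$
$m{\left(u,f \right)} = -12$ ($m{\left(u,f \right)} = -24 + 6 \cdot 2 = -24 + 12 = -12$)
$L{\left(d,k \right)} = \frac{d}{9}$
$b{\left(H,X \right)} = - \frac{1}{3}$ ($b{\left(H,X \right)} = \frac{1}{9} \left(-3\right) = - \frac{1}{3}$)
$F = \frac{26}{3}$ ($F = - \frac{1}{3} - -9 = - \frac{1}{3} + 9 = \frac{26}{3} \approx 8.6667$)
$\left(F + Z{\left(m{\left(-2,-1 \right)},-3 \right)}\right)^{2} = \left(\frac{26}{3} + 6\right)^{2} = \left(\frac{44}{3}\right)^{2} = \frac{1936}{9}$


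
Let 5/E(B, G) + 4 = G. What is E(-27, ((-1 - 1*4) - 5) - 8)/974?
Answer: -5/21428 ≈ -0.00023334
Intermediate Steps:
E(B, G) = 5/(-4 + G)
E(-27, ((-1 - 1*4) - 5) - 8)/974 = (5/(-4 + (((-1 - 1*4) - 5) - 8)))/974 = (5/(-4 + (((-1 - 4) - 5) - 8)))*(1/974) = (5/(-4 + ((-5 - 5) - 8)))*(1/974) = (5/(-4 + (-10 - 8)))*(1/974) = (5/(-4 - 18))*(1/974) = (5/(-22))*(1/974) = (5*(-1/22))*(1/974) = -5/22*1/974 = -5/21428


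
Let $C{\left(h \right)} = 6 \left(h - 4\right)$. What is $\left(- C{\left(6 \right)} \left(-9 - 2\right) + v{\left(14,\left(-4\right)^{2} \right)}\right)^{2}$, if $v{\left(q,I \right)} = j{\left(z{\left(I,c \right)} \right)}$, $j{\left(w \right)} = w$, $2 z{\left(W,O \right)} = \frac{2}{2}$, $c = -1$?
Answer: $\frac{70225}{4} \approx 17556.0$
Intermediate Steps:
$C{\left(h \right)} = -24 + 6 h$ ($C{\left(h \right)} = 6 \left(-4 + h\right) = -24 + 6 h$)
$z{\left(W,O \right)} = \frac{1}{2}$ ($z{\left(W,O \right)} = \frac{2 \cdot \frac{1}{2}}{2} = \frac{1}{2} \cdot 1 = \frac{1}{2}$)
$v{\left(q,I \right)} = \frac{1}{2}$
$\left(- C{\left(6 \right)} \left(-9 - 2\right) + v{\left(14,\left(-4\right)^{2} \right)}\right)^{2} = \left(- \left(-24 + 6 \cdot 6\right) \left(-9 - 2\right) + \frac{1}{2}\right)^{2} = \left(- \left(-24 + 36\right) \left(-11\right) + \frac{1}{2}\right)^{2} = \left(- 12 \left(-11\right) + \frac{1}{2}\right)^{2} = \left(\left(-1\right) \left(-132\right) + \frac{1}{2}\right)^{2} = \left(132 + \frac{1}{2}\right)^{2} = \left(\frac{265}{2}\right)^{2} = \frac{70225}{4}$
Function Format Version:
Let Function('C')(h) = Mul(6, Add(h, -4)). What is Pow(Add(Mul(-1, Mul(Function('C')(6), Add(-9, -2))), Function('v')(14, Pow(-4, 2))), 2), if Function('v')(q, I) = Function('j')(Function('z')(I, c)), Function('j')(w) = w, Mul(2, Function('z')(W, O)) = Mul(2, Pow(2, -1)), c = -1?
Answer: Rational(70225, 4) ≈ 17556.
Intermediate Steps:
Function('C')(h) = Add(-24, Mul(6, h)) (Function('C')(h) = Mul(6, Add(-4, h)) = Add(-24, Mul(6, h)))
Function('z')(W, O) = Rational(1, 2) (Function('z')(W, O) = Mul(Rational(1, 2), Mul(2, Pow(2, -1))) = Mul(Rational(1, 2), Mul(2, Rational(1, 2))) = Mul(Rational(1, 2), 1) = Rational(1, 2))
Function('v')(q, I) = Rational(1, 2)
Pow(Add(Mul(-1, Mul(Function('C')(6), Add(-9, -2))), Function('v')(14, Pow(-4, 2))), 2) = Pow(Add(Mul(-1, Mul(Add(-24, Mul(6, 6)), Add(-9, -2))), Rational(1, 2)), 2) = Pow(Add(Mul(-1, Mul(Add(-24, 36), -11)), Rational(1, 2)), 2) = Pow(Add(Mul(-1, Mul(12, -11)), Rational(1, 2)), 2) = Pow(Add(Mul(-1, -132), Rational(1, 2)), 2) = Pow(Add(132, Rational(1, 2)), 2) = Pow(Rational(265, 2), 2) = Rational(70225, 4)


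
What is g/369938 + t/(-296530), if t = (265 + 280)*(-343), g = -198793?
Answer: 510313587/5484885757 ≈ 0.093040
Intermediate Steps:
t = -186935 (t = 545*(-343) = -186935)
g/369938 + t/(-296530) = -198793/369938 - 186935/(-296530) = -198793*1/369938 - 186935*(-1/296530) = -198793/369938 + 37387/59306 = 510313587/5484885757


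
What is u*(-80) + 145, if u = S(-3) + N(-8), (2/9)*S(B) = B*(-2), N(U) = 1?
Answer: -2095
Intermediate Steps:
S(B) = -9*B (S(B) = 9*(B*(-2))/2 = 9*(-2*B)/2 = -9*B)
u = 28 (u = -9*(-3) + 1 = 27 + 1 = 28)
u*(-80) + 145 = 28*(-80) + 145 = -2240 + 145 = -2095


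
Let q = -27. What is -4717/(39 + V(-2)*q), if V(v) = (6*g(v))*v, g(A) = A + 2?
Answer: -4717/39 ≈ -120.95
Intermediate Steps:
g(A) = 2 + A
V(v) = v*(12 + 6*v) (V(v) = (6*(2 + v))*v = (12 + 6*v)*v = v*(12 + 6*v))
-4717/(39 + V(-2)*q) = -4717/(39 + (6*(-2)*(2 - 2))*(-27)) = -4717/(39 + (6*(-2)*0)*(-27)) = -4717/(39 + 0*(-27)) = -4717/(39 + 0) = -4717/39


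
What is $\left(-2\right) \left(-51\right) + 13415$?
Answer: $13517$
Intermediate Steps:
$\left(-2\right) \left(-51\right) + 13415 = 102 + 13415 = 13517$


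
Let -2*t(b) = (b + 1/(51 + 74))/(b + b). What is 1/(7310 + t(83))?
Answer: 10375/75838656 ≈ 0.00013680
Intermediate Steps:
t(b) = -(1/125 + b)/(4*b) (t(b) = -(b + 1/(51 + 74))/(2*(b + b)) = -(b + 1/125)/(2*(2*b)) = -(b + 1/125)*1/(2*b)/2 = -(1/125 + b)*1/(2*b)/2 = -(1/125 + b)/(4*b))
1/(7310 + t(83)) = 1/(7310 + (1/500)*(-1 - 125*83)/83) = 1/(7310 + (1/500)*(1/83)*(-1 - 10375)) = 1/(7310 + (1/500)*(1/83)*(-10376)) = 1/(7310 - 2594/10375) = 1/(75838656/10375) = 10375/75838656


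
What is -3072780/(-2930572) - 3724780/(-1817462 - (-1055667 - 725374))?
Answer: 2756912423635/26683590703 ≈ 103.32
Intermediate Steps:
-3072780/(-2930572) - 3724780/(-1817462 - (-1055667 - 725374)) = -3072780*(-1/2930572) - 3724780/(-1817462 - 1*(-1781041)) = 768195/732643 - 3724780/(-1817462 + 1781041) = 768195/732643 - 3724780/(-36421) = 768195/732643 - 3724780*(-1/36421) = 768195/732643 + 3724780/36421 = 2756912423635/26683590703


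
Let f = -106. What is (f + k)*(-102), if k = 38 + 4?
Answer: 6528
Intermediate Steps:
k = 42
(f + k)*(-102) = (-106 + 42)*(-102) = -64*(-102) = 6528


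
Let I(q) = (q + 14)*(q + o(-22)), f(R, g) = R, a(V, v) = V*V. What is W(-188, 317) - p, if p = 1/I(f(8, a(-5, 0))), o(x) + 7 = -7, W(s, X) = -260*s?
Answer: 6452161/132 ≈ 48880.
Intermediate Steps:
a(V, v) = V**2
o(x) = -14 (o(x) = -7 - 7 = -14)
I(q) = (-14 + q)*(14 + q) (I(q) = (q + 14)*(q - 14) = (14 + q)*(-14 + q) = (-14 + q)*(14 + q))
p = -1/132 (p = 1/(-196 + 8**2) = 1/(-196 + 64) = 1/(-132) = -1/132 ≈ -0.0075758)
W(-188, 317) - p = -260*(-188) - 1*(-1/132) = 48880 + 1/132 = 6452161/132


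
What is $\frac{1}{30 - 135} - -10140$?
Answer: $\frac{1064699}{105} \approx 10140.0$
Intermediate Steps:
$\frac{1}{30 - 135} - -10140 = \frac{1}{-105} + 10140 = - \frac{1}{105} + 10140 = \frac{1064699}{105}$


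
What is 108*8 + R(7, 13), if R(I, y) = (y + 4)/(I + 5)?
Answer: 10385/12 ≈ 865.42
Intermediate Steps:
R(I, y) = (4 + y)/(5 + I)
108*8 + R(7, 13) = 108*8 + (4 + 13)/(5 + 7) = 864 + 17/12 = 10385/12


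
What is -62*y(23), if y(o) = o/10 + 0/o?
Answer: -713/5 ≈ -142.60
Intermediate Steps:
y(o) = o/10 (y(o) = o*(⅒) + 0 = o/10 + 0 = o/10)
-62*y(23) = -31*23/5 = -62*23/10 = -713/5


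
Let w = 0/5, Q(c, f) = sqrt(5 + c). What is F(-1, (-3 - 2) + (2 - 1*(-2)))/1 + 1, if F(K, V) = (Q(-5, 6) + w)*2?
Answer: 1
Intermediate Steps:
w = 0 (w = 0*(1/5) = 0)
F(K, V) = 0 (F(K, V) = (sqrt(5 - 5) + 0)*2 = (sqrt(0) + 0)*2 = (0 + 0)*2 = 0*2 = 0)
F(-1, (-3 - 2) + (2 - 1*(-2)))/1 + 1 = 0/1 + 1 = 0*1 + 1 = 0 + 1 = 1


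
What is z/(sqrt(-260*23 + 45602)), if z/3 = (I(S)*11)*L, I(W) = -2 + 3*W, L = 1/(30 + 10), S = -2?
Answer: -3*sqrt(39622)/18010 ≈ -0.033157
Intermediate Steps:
L = 1/40 ≈ 0.025000
z = -33/5 (z = 3*(((-2 + 3*(-2))*11)*(1/40)) = 3*(((-2 - 6)*11)*(1/40)) = 3*(-8*11*(1/40)) = 3*(-88*1/40) = 3*(-11/5) = -33/5 ≈ -6.6000)
z/(sqrt(-260*23 + 45602)) = -33/(5*sqrt(-260*23 + 45602)) = -33/(5*sqrt(-5980 + 45602)) = -33*sqrt(39622)/39622/5 = -3*sqrt(39622)/18010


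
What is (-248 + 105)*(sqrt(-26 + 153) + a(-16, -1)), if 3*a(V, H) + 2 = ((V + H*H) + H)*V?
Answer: -36322/3 - 143*sqrt(127) ≈ -13719.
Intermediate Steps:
a(V, H) = -2/3 + V*(H + V + H**2)/3 (a(V, H) = -2/3 + (((V + H*H) + H)*V)/3 = -2/3 + (((V + H**2) + H)*V)/3 = -2/3 + ((H + V + H**2)*V)/3 = -2/3 + (V*(H + V + H**2))/3 = -2/3 + V*(H + V + H**2)/3)
(-248 + 105)*(sqrt(-26 + 153) + a(-16, -1)) = (-248 + 105)*(sqrt(-26 + 153) + (-2/3 + (1/3)*(-16)**2 + (1/3)*(-1)*(-16) + (1/3)*(-16)*(-1)**2)) = -143*(sqrt(127) + (-2/3 + (1/3)*256 + 16/3 + (1/3)*(-16)*1)) = -143*(sqrt(127) + (-2/3 + 256/3 + 16/3 - 16/3)) = -143*(sqrt(127) + 254/3) = -143*(254/3 + sqrt(127)) = -36322/3 - 143*sqrt(127)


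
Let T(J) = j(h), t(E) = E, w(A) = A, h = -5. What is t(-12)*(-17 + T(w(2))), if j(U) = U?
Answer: 264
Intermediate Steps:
T(J) = -5
t(-12)*(-17 + T(w(2))) = -12*(-17 - 5) = -12*(-22) = 264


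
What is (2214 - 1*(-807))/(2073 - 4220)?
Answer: -159/113 ≈ -1.4071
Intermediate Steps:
(2214 - 1*(-807))/(2073 - 4220) = (2214 + 807)/(-2147) = 3021*(-1/2147) = -159/113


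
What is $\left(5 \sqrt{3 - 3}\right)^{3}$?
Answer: $0$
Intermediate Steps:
$\left(5 \sqrt{3 - 3}\right)^{3} = \left(5 \sqrt{0}\right)^{3} = \left(5 \cdot 0\right)^{3} = 0^{3} = 0$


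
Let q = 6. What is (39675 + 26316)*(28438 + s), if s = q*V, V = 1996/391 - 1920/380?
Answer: 13941801765930/7429 ≈ 1.8767e+9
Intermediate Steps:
V = 388/7429 (V = 1996*(1/391) - 1920*1/380 = 1996/391 - 96/19 = 388/7429 ≈ 0.052228)
s = 2328/7429 (s = 6*(388/7429) = 2328/7429 ≈ 0.31337)
(39675 + 26316)*(28438 + s) = (39675 + 26316)*(28438 + 2328/7429) = 65991*(211268230/7429) = 13941801765930/7429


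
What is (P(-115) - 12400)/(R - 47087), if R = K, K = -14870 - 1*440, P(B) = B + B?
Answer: 4210/20799 ≈ 0.20241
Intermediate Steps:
P(B) = 2*B
K = -15310 (K = -14870 - 440 = -15310)
R = -15310
(P(-115) - 12400)/(R - 47087) = (2*(-115) - 12400)/(-15310 - 47087) = (-230 - 12400)/(-62397) = -12630*(-1/62397) = 4210/20799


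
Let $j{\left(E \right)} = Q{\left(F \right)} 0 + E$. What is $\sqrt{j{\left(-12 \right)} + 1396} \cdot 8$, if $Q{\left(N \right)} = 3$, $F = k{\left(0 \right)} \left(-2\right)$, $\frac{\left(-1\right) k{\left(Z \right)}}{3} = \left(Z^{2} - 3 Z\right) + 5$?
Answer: $16 \sqrt{346} \approx 297.62$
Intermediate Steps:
$k{\left(Z \right)} = -15 - 3 Z^{2} + 9 Z$ ($k{\left(Z \right)} = - 3 \left(\left(Z^{2} - 3 Z\right) + 5\right) = - 3 \left(5 + Z^{2} - 3 Z\right) = -15 - 3 Z^{2} + 9 Z$)
$F = 30$ ($F = \left(-15 - 3 \cdot 0^{2} + 9 \cdot 0\right) \left(-2\right) = \left(-15 - 0 + 0\right) \left(-2\right) = \left(-15 + 0 + 0\right) \left(-2\right) = \left(-15\right) \left(-2\right) = 30$)
$j{\left(E \right)} = E$ ($j{\left(E \right)} = 3 \cdot 0 + E = 0 + E = E$)
$\sqrt{j{\left(-12 \right)} + 1396} \cdot 8 = \sqrt{-12 + 1396} \cdot 8 = \sqrt{1384} \cdot 8 = 2 \sqrt{346} \cdot 8 = 16 \sqrt{346}$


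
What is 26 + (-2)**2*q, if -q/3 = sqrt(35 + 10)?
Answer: 26 - 36*sqrt(5) ≈ -54.498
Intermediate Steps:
q = -9*sqrt(5) (q = -3*sqrt(35 + 10) = -9*sqrt(5) ≈ -20.125)
26 + (-2)**2*q = 26 + (-2)**2*(-9*sqrt(5)) = 26 + 4*(-9*sqrt(5)) = 26 - 36*sqrt(5)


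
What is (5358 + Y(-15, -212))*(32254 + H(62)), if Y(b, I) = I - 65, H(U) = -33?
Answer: 163714901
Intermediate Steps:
Y(b, I) = -65 + I
(5358 + Y(-15, -212))*(32254 + H(62)) = (5358 + (-65 - 212))*(32254 - 33) = (5358 - 277)*32221 = 5081*32221 = 163714901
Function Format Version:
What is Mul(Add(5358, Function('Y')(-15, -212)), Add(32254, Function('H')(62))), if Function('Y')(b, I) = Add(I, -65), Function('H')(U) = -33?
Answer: 163714901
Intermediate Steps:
Function('Y')(b, I) = Add(-65, I)
Mul(Add(5358, Function('Y')(-15, -212)), Add(32254, Function('H')(62))) = Mul(Add(5358, Add(-65, -212)), Add(32254, -33)) = Mul(Add(5358, -277), 32221) = Mul(5081, 32221) = 163714901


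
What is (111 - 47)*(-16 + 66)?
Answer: 3200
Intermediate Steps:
(111 - 47)*(-16 + 66) = 64*50 = 3200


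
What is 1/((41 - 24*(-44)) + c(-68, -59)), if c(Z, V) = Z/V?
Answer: 59/64791 ≈ 0.00091062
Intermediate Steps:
1/((41 - 24*(-44)) + c(-68, -59)) = 1/((41 - 24*(-44)) - 68/(-59)) = 1/((41 + 1056) - 68*(-1/59)) = 1/(1097 + 68/59) = 1/(64791/59) = 59/64791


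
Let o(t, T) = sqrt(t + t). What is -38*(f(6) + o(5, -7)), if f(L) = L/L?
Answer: -38 - 38*sqrt(10) ≈ -158.17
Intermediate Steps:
f(L) = 1
o(t, T) = sqrt(2)*sqrt(t) (o(t, T) = sqrt(2*t) = sqrt(2)*sqrt(t))
-38*(f(6) + o(5, -7)) = -38*(1 + sqrt(2)*sqrt(5)) = -38*(1 + sqrt(10)) = -38 - 38*sqrt(10)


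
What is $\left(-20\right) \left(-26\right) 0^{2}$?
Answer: $0$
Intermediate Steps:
$\left(-20\right) \left(-26\right) 0^{2} = 520 \cdot 0 = 0$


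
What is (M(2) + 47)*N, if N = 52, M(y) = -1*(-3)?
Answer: 2600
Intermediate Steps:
M(y) = 3
(M(2) + 47)*N = (3 + 47)*52 = 50*52 = 2600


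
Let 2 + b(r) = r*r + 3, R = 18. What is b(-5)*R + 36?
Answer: 504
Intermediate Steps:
b(r) = 1 + r² (b(r) = -2 + (r*r + 3) = -2 + (r² + 3) = -2 + (3 + r²) = 1 + r²)
b(-5)*R + 36 = (1 + (-5)²)*18 + 36 = (1 + 25)*18 + 36 = 26*18 + 36 = 468 + 36 = 504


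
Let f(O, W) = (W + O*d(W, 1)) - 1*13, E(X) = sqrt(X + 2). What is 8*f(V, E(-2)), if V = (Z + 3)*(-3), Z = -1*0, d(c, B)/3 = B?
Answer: -320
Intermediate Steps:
d(c, B) = 3*B
Z = 0
E(X) = sqrt(2 + X)
V = -9 (V = (0 + 3)*(-3) = 3*(-3) = -9)
f(O, W) = -13 + W + 3*O (f(O, W) = (W + O*(3*1)) - 1*13 = (W + O*3) - 13 = (W + 3*O) - 13 = -13 + W + 3*O)
8*f(V, E(-2)) = 8*(-13 + sqrt(2 - 2) + 3*(-9)) = 8*(-13 + sqrt(0) - 27) = 8*(-13 + 0 - 27) = 8*(-40) = -320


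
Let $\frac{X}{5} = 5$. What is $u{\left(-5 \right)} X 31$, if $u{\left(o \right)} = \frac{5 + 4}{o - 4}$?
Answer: $-775$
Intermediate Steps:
$X = 25$ ($X = 5 \cdot 5 = 25$)
$u{\left(o \right)} = \frac{9}{-4 + o}$
$u{\left(-5 \right)} X 31 = \frac{9}{-4 - 5} \cdot 25 \cdot 31 = \frac{9}{-9} \cdot 25 \cdot 31 = 9 \left(- \frac{1}{9}\right) 25 \cdot 31 = \left(-1\right) 25 \cdot 31 = \left(-25\right) 31 = -775$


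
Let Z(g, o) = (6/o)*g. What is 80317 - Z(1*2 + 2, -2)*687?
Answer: 88561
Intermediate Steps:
Z(g, o) = 6*g/o
80317 - Z(1*2 + 2, -2)*687 = 80317 - 6*(1*2 + 2)/(-2)*687 = 80317 - 6*(2 + 2)*(-½)*687 = 80317 - 6*4*(-½)*687 = 80317 - (-12)*687 = 80317 - 1*(-8244) = 80317 + 8244 = 88561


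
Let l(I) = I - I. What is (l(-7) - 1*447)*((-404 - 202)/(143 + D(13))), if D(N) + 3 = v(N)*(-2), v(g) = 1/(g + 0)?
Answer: 1937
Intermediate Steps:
v(g) = 1/g
l(I) = 0
D(N) = -3 - 2/N
(l(-7) - 1*447)*((-404 - 202)/(143 + D(13))) = (0 - 1*447)*((-404 - 202)/(143 + (-3 - 2/13))) = (0 - 447)*(-606/(143 + (-3 - 2*1/13))) = -(-270882)/(143 + (-3 - 2/13)) = -(-270882)/(143 - 41/13) = -(-270882)/1818/13 = -(-270882)*13/1818 = -447*(-13/3) = 1937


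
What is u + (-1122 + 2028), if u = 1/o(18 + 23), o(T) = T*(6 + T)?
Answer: 1745863/1927 ≈ 906.00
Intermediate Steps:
u = 1/1927 (u = 1/((18 + 23)*(6 + (18 + 23))) = 1/(41*(6 + 41)) = 1/(41*47) = 1/1927 ≈ 0.00051894)
u + (-1122 + 2028) = 1/1927 + (-1122 + 2028) = 1/1927 + 906 = 1745863/1927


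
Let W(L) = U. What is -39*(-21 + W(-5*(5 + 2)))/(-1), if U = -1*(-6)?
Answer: -585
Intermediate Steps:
U = 6
W(L) = 6
-39*(-21 + W(-5*(5 + 2)))/(-1) = -39*(-21 + 6)/(-1) = -39*(-15)*(-1) = 585*(-1) = -585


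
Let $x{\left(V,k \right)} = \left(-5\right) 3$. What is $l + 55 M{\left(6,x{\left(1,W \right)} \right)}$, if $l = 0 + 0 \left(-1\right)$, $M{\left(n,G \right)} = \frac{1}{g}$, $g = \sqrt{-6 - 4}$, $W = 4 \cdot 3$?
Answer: $- \frac{11 i \sqrt{10}}{2} \approx - 17.393 i$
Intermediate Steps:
$W = 12$
$x{\left(V,k \right)} = -15$
$g = i \sqrt{10}$ ($g = \sqrt{-10} = i \sqrt{10} \approx 3.1623 i$)
$M{\left(n,G \right)} = - \frac{i \sqrt{10}}{10}$ ($M{\left(n,G \right)} = \frac{1}{i \sqrt{10}} = - \frac{i \sqrt{10}}{10}$)
$l = 0$ ($l = 0 + 0 = 0$)
$l + 55 M{\left(6,x{\left(1,W \right)} \right)} = 0 + 55 \left(- \frac{i \sqrt{10}}{10}\right) = 0 - \frac{11 i \sqrt{10}}{2} = - \frac{11 i \sqrt{10}}{2}$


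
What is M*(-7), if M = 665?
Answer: -4655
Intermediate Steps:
M*(-7) = 665*(-7) = -4655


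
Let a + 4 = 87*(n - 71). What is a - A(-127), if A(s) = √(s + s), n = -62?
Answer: -11575 - I*√254 ≈ -11575.0 - 15.937*I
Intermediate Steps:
a = -11575 (a = -4 + 87*(-62 - 71) = -4 + 87*(-133) = -4 - 11571 = -11575)
A(s) = √2*√s (A(s) = √(2*s) = √2*√s)
a - A(-127) = -11575 - √2*√(-127) = -11575 - √2*I*√127 = -11575 - I*√254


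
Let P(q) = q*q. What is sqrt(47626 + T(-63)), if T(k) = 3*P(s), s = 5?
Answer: sqrt(47701) ≈ 218.41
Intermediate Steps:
P(q) = q**2
T(k) = 75 (T(k) = 3*5**2 = 3*25 = 75)
sqrt(47626 + T(-63)) = sqrt(47626 + 75) = sqrt(47701)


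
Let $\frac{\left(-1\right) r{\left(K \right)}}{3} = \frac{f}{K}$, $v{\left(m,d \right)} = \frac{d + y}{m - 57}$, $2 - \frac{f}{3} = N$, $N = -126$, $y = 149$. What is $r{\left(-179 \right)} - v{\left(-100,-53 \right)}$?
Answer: $\frac{198048}{28103} \approx 7.0472$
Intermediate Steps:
$f = 384$ ($f = 6 - -378 = 6 + 378 = 384$)
$v{\left(m,d \right)} = \frac{149 + d}{-57 + m}$ ($v{\left(m,d \right)} = \frac{d + 149}{m - 57} = \frac{149 + d}{-57 + m}$)
$r{\left(K \right)} = - \frac{1152}{K}$ ($r{\left(K \right)} = - 3 \frac{384}{K} = - \frac{1152}{K}$)
$r{\left(-179 \right)} - v{\left(-100,-53 \right)} = - \frac{1152}{-179} - \frac{149 - 53}{-57 - 100} = \left(-1152\right) \left(- \frac{1}{179}\right) - \frac{1}{-157} \cdot 96 = \frac{1152}{179} - \left(- \frac{1}{157}\right) 96 = \frac{1152}{179} - - \frac{96}{157} = \frac{1152}{179} + \frac{96}{157} = \frac{198048}{28103}$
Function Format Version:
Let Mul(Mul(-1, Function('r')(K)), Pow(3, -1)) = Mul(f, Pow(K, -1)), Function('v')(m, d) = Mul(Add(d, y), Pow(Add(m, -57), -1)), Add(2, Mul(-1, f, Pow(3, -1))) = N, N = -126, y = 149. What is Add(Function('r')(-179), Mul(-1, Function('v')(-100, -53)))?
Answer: Rational(198048, 28103) ≈ 7.0472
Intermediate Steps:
f = 384 (f = Add(6, Mul(-3, -126)) = Add(6, 378) = 384)
Function('v')(m, d) = Mul(Pow(Add(-57, m), -1), Add(149, d)) (Function('v')(m, d) = Mul(Add(d, 149), Pow(Add(m, -57), -1)) = Mul(Add(149, d), Pow(Add(-57, m), -1)) = Mul(Pow(Add(-57, m), -1), Add(149, d)))
Function('r')(K) = Mul(-1152, Pow(K, -1)) (Function('r')(K) = Mul(-3, Mul(384, Pow(K, -1))) = Mul(-1152, Pow(K, -1)))
Add(Function('r')(-179), Mul(-1, Function('v')(-100, -53))) = Add(Mul(-1152, Pow(-179, -1)), Mul(-1, Mul(Pow(Add(-57, -100), -1), Add(149, -53)))) = Add(Mul(-1152, Rational(-1, 179)), Mul(-1, Mul(Pow(-157, -1), 96))) = Add(Rational(1152, 179), Mul(-1, Mul(Rational(-1, 157), 96))) = Add(Rational(1152, 179), Mul(-1, Rational(-96, 157))) = Add(Rational(1152, 179), Rational(96, 157)) = Rational(198048, 28103)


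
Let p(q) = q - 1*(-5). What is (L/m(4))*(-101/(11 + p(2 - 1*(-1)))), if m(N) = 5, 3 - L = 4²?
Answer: 1313/95 ≈ 13.821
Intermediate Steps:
L = -13 (L = 3 - 1*4² = 3 - 1*16 = 3 - 16 = -13)
p(q) = 5 + q (p(q) = q + 5 = 5 + q)
(L/m(4))*(-101/(11 + p(2 - 1*(-1)))) = (-13/5)*(-101/(11 + (5 + (2 - 1*(-1))))) = (-13*⅕)*(-101/(11 + (5 + (2 + 1)))) = -13*(-101)/(5*(11 + (5 + 3))) = -13*(-101)/(5*(11 + 8)) = -13*(-101)/(5*19) = -13*(-101)/95 = -13/5*(-101/19) = 1313/95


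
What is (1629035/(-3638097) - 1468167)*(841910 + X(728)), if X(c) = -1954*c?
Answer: 1033730041539744956/1212699 ≈ 8.5242e+11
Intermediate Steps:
(1629035/(-3638097) - 1468167)*(841910 + X(728)) = (1629035/(-3638097) - 1468167)*(841910 - 1954*728) = (1629035*(-1/3638097) - 1468167)*(841910 - 1422512) = (-1629035/3638097 - 1468167)*(-580602) = -5341335587234/3638097*(-580602) = 1033730041539744956/1212699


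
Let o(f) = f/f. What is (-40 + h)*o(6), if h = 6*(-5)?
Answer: -70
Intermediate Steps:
h = -30
o(f) = 1
(-40 + h)*o(6) = (-40 - 30)*1 = -70*1 = -70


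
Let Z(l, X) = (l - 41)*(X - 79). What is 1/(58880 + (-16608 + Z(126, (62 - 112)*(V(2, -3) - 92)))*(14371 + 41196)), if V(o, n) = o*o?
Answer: 1/19486127739 ≈ 5.1319e-11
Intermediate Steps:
V(o, n) = o²
Z(l, X) = (-79 + X)*(-41 + l) (Z(l, X) = (-41 + l)*(-79 + X) = (-79 + X)*(-41 + l))
1/(58880 + (-16608 + Z(126, (62 - 112)*(V(2, -3) - 92)))*(14371 + 41196)) = 1/(58880 + (-16608 + (3239 - 79*126 - 41*(62 - 112)*(2² - 92) + ((62 - 112)*(2² - 92))*126))*(14371 + 41196)) = 1/(58880 + (-16608 + (3239 - 9954 - (-2050)*(4 - 92) - 50*(4 - 92)*126))*55567) = 1/(58880 + (-16608 + (3239 - 9954 - (-2050)*(-88) - 50*(-88)*126))*55567) = 1/(58880 + (-16608 + (3239 - 9954 - 41*4400 + 4400*126))*55567) = 1/(58880 + (-16608 + (3239 - 9954 - 180400 + 554400))*55567) = 1/(58880 + (-16608 + 367285)*55567) = 1/(58880 + 350677*55567) = 1/(58880 + 19486068859) = 1/19486127739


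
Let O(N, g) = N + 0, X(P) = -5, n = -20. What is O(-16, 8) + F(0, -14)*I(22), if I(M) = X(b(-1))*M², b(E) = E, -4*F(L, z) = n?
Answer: -12116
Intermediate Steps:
F(L, z) = 5 (F(L, z) = -¼*(-20) = 5)
O(N, g) = N
I(M) = -5*M²
O(-16, 8) + F(0, -14)*I(22) = -16 + 5*(-5*22²) = -16 + 5*(-5*484) = -16 + 5*(-2420) = -16 - 12100 = -12116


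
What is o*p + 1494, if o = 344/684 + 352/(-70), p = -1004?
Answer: 36135934/5985 ≈ 6037.8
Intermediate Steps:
o = -27086/5985 (o = 344*(1/684) + 352*(-1/70) = 86/171 - 176/35 = -27086/5985 ≈ -4.5257)
o*p + 1494 = -27086/5985*(-1004) + 1494 = 27194344/5985 + 1494 = 36135934/5985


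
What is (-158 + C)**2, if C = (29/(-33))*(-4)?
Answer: 25989604/1089 ≈ 23866.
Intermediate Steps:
C = 116/33 (C = (29*(-1/33))*(-4) = -29/33*(-4) = 116/33 ≈ 3.5152)
(-158 + C)**2 = (-158 + 116/33)**2 = (-5098/33)**2 = 25989604/1089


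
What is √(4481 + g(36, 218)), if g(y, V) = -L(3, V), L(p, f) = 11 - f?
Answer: 4*√293 ≈ 68.469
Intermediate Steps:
g(y, V) = -11 + V (g(y, V) = -(11 - V) = -11 + V)
√(4481 + g(36, 218)) = √(4481 + (-11 + 218)) = √(4481 + 207) = √4688 = 4*√293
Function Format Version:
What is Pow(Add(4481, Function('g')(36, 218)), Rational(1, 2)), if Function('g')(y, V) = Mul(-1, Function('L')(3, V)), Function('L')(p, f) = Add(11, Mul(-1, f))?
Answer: Mul(4, Pow(293, Rational(1, 2))) ≈ 68.469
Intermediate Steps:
Function('g')(y, V) = Add(-11, V) (Function('g')(y, V) = Mul(-1, Add(11, Mul(-1, V))) = Add(-11, V))
Pow(Add(4481, Function('g')(36, 218)), Rational(1, 2)) = Pow(Add(4481, Add(-11, 218)), Rational(1, 2)) = Pow(Add(4481, 207), Rational(1, 2)) = Pow(4688, Rational(1, 2)) = Mul(4, Pow(293, Rational(1, 2)))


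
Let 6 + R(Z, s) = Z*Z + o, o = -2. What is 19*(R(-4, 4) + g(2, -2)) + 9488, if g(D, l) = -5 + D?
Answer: 9583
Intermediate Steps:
R(Z, s) = -8 + Z² (R(Z, s) = -6 + (Z*Z - 2) = -6 + (Z² - 2) = -6 + (-2 + Z²) = -8 + Z²)
19*(R(-4, 4) + g(2, -2)) + 9488 = 19*((-8 + (-4)²) + (-5 + 2)) + 9488 = 19*((-8 + 16) - 3) + 9488 = 19*(8 - 3) + 9488 = 19*5 + 9488 = 95 + 9488 = 9583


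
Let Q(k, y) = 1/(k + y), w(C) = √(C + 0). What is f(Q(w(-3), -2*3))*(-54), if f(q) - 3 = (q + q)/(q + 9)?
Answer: -122175/763 + 243*I*√3/763 ≈ -160.12 + 0.55162*I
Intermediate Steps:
w(C) = √C
f(q) = 3 + 2*q/(9 + q) (f(q) = 3 + (q + q)/(q + 9) = 3 + (2*q)/(9 + q) = 3 + 2*q/(9 + q))
f(Q(w(-3), -2*3))*(-54) = ((27 + 5/(√(-3) - 2*3))/(9 + 1/(√(-3) - 2*3)))*(-54) = ((27 + 5/(I*√3 - 6))/(9 + 1/(I*√3 - 6)))*(-54) = ((27 + 5/(-6 + I*√3))/(9 + 1/(-6 + I*√3)))*(-54) = -54*(27 + 5/(-6 + I*√3))/(9 + 1/(-6 + I*√3))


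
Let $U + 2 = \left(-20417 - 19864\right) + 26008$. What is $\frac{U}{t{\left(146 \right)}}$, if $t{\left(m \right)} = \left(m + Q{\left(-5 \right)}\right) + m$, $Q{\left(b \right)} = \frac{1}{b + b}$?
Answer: $- \frac{142750}{2919} \approx -48.904$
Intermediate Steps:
$Q{\left(b \right)} = \frac{1}{2 b}$
$t{\left(m \right)} = - \frac{1}{10} + 2 m$ ($t{\left(m \right)} = \left(m + \frac{1}{2 \left(-5\right)}\right) + m = \left(m + \frac{1}{2} \left(- \frac{1}{5}\right)\right) + m = \left(m - \frac{1}{10}\right) + m = \left(- \frac{1}{10} + m\right) + m = - \frac{1}{10} + 2 m$)
$U = -14275$ ($U = -2 + \left(\left(-20417 - 19864\right) + 26008\right) = -2 + \left(-40281 + 26008\right) = -2 - 14273 = -14275$)
$\frac{U}{t{\left(146 \right)}} = - \frac{14275}{- \frac{1}{10} + 2 \cdot 146} = - \frac{14275}{- \frac{1}{10} + 292} = - \frac{14275}{\frac{2919}{10}} = \left(-14275\right) \frac{10}{2919} = - \frac{142750}{2919}$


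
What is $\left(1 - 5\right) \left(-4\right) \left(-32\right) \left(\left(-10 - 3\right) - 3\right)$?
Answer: $8192$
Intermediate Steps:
$\left(1 - 5\right) \left(-4\right) \left(-32\right) \left(\left(-10 - 3\right) - 3\right) = \left(-4\right) \left(-4\right) \left(-32\right) \left(-13 - 3\right) = 16 \left(-32\right) \left(-16\right) = \left(-512\right) \left(-16\right) = 8192$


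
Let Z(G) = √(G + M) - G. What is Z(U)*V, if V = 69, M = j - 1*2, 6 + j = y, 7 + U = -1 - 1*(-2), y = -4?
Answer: 414 + 207*I*√2 ≈ 414.0 + 292.74*I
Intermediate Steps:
U = -6 (U = -7 + (-1 - 1*(-2)) = -7 + (-1 + 2) = -7 + 1 = -6)
j = -10 (j = -6 - 4 = -10)
M = -12 (M = -10 - 1*2 = -10 - 2 = -12)
Z(G) = √(-12 + G) - G (Z(G) = √(G - 12) - G = √(-12 + G) - G)
Z(U)*V = (√(-12 - 6) - 1*(-6))*69 = (√(-18) + 6)*69 = (3*I*√2 + 6)*69 = (6 + 3*I*√2)*69 = 414 + 207*I*√2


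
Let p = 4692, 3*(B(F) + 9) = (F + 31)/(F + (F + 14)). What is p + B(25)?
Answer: 112399/24 ≈ 4683.3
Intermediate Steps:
B(F) = -9 + (31 + F)/(3*(14 + 2*F)) (B(F) = -9 + ((F + 31)/(F + (F + 14)))/3 = -9 + ((31 + F)/(F + (14 + F)))/3 = -9 + ((31 + F)/(14 + 2*F))/3 = -9 + (31 + F)/(3*(14 + 2*F)))
p + B(25) = 4692 + (-347 - 53*25)/(6*(7 + 25)) = 4692 + (⅙)*(-347 - 1325)/32 = 4692 + (⅙)*(1/32)*(-1672) = 4692 - 209/24 = 112399/24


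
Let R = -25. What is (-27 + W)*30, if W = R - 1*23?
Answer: -2250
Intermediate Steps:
W = -48 (W = -25 - 1*23 = -25 - 23 = -48)
(-27 + W)*30 = (-27 - 48)*30 = -75*30 = -2250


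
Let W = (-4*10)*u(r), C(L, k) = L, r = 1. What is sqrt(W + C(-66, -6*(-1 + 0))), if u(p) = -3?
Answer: 3*sqrt(6) ≈ 7.3485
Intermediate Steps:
W = 120 (W = -4*10*(-3) = -40*(-3) = 120)
sqrt(W + C(-66, -6*(-1 + 0))) = sqrt(120 - 66) = sqrt(54) = 3*sqrt(6)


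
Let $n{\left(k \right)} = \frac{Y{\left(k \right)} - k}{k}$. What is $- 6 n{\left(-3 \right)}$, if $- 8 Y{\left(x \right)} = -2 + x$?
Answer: $\frac{29}{4} \approx 7.25$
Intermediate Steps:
$Y{\left(x \right)} = \frac{1}{4} - \frac{x}{8}$ ($Y{\left(x \right)} = - \frac{-2 + x}{8} = \frac{1}{4} - \frac{x}{8}$)
$n{\left(k \right)} = \frac{\frac{1}{4} - \frac{9 k}{8}}{k}$ ($n{\left(k \right)} = \frac{\left(\frac{1}{4} - \frac{k}{8}\right) - k}{k} = \frac{\frac{1}{4} - \frac{9 k}{8}}{k}$)
$- 6 n{\left(-3 \right)} = - 6 \frac{2 - -27}{8 \left(-3\right)} = - 6 \cdot \frac{1}{8} \left(- \frac{1}{3}\right) \left(2 + 27\right) = - 6 \cdot \frac{1}{8} \left(- \frac{1}{3}\right) 29 = \left(-6\right) \left(- \frac{29}{24}\right) = \frac{29}{4}$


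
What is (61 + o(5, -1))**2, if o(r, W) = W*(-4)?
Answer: 4225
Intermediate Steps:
o(r, W) = -4*W
(61 + o(5, -1))**2 = (61 - 4*(-1))**2 = (61 + 4)**2 = 65**2 = 4225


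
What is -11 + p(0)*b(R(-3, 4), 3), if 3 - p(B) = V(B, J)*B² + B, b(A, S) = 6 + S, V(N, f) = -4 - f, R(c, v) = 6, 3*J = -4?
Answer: 16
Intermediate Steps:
J = -4/3 (J = (⅓)*(-4) = -4/3 ≈ -1.3333)
p(B) = 3 - B + 8*B²/3 (p(B) = 3 - ((-4 - 1*(-4/3))*B² + B) = 3 - ((-4 + 4/3)*B² + B) = 3 - (-8*B²/3 + B) = 3 - (B - 8*B²/3) = 3 + (-B + 8*B²/3) = 3 - B + 8*B²/3)
-11 + p(0)*b(R(-3, 4), 3) = -11 + (3 - 1*0 + (8/3)*0²)*(6 + 3) = -11 + (3 + 0 + (8/3)*0)*9 = -11 + (3 + 0 + 0)*9 = -11 + 3*9 = -11 + 27 = 16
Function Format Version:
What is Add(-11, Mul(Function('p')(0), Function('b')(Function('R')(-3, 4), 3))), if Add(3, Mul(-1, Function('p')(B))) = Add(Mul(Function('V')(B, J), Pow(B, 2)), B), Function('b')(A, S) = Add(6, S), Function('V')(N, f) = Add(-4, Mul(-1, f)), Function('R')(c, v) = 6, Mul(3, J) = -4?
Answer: 16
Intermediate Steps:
J = Rational(-4, 3) (J = Mul(Rational(1, 3), -4) = Rational(-4, 3) ≈ -1.3333)
Function('p')(B) = Add(3, Mul(-1, B), Mul(Rational(8, 3), Pow(B, 2))) (Function('p')(B) = Add(3, Mul(-1, Add(Mul(Add(-4, Mul(-1, Rational(-4, 3))), Pow(B, 2)), B))) = Add(3, Mul(-1, Add(Mul(Add(-4, Rational(4, 3)), Pow(B, 2)), B))) = Add(3, Mul(-1, Add(Mul(Rational(-8, 3), Pow(B, 2)), B))) = Add(3, Mul(-1, Add(B, Mul(Rational(-8, 3), Pow(B, 2))))) = Add(3, Add(Mul(-1, B), Mul(Rational(8, 3), Pow(B, 2)))) = Add(3, Mul(-1, B), Mul(Rational(8, 3), Pow(B, 2))))
Add(-11, Mul(Function('p')(0), Function('b')(Function('R')(-3, 4), 3))) = Add(-11, Mul(Add(3, Mul(-1, 0), Mul(Rational(8, 3), Pow(0, 2))), Add(6, 3))) = Add(-11, Mul(Add(3, 0, Mul(Rational(8, 3), 0)), 9)) = Add(-11, Mul(Add(3, 0, 0), 9)) = Add(-11, Mul(3, 9)) = Add(-11, 27) = 16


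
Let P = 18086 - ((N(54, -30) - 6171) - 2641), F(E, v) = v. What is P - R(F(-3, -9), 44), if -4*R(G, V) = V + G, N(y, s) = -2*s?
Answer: 107387/4 ≈ 26847.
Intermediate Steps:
R(G, V) = -G/4 - V/4 (R(G, V) = -(V + G)/4 = -(G + V)/4 = -G/4 - V/4)
P = 26838 (P = 18086 - ((-2*(-30) - 6171) - 2641) = 18086 - ((60 - 6171) - 2641) = 18086 - (-6111 - 2641) = 18086 - 1*(-8752) = 18086 + 8752 = 26838)
P - R(F(-3, -9), 44) = 26838 - (-¼*(-9) - ¼*44) = 26838 - (9/4 - 11) = 26838 - 1*(-35/4) = 26838 + 35/4 = 107387/4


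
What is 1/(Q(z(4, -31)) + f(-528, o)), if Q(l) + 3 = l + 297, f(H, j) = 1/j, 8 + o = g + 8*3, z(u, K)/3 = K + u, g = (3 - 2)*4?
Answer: 20/4261 ≈ 0.0046937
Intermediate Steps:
g = 4 (g = 1*4 = 4)
z(u, K) = 3*K + 3*u (z(u, K) = 3*(K + u) = 3*K + 3*u)
o = 20 (o = -8 + (4 + 8*3) = -8 + (4 + 24) = -8 + 28 = 20)
Q(l) = 294 + l (Q(l) = -3 + (l + 297) = -3 + (297 + l) = 294 + l)
1/(Q(z(4, -31)) + f(-528, o)) = 1/((294 + (3*(-31) + 3*4)) + 1/20) = 1/((294 + (-93 + 12)) + 1/20) = 1/((294 - 81) + 1/20) = 1/(213 + 1/20) = 1/(4261/20) = 20/4261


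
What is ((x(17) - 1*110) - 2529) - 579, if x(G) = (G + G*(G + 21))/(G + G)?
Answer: -6397/2 ≈ -3198.5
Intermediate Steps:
x(G) = (G + G*(21 + G))/(2*G) (x(G) = (G + G*(21 + G))/((2*G)) = (G + G*(21 + G))*(1/(2*G)) = (G + G*(21 + G))/(2*G))
((x(17) - 1*110) - 2529) - 579 = (((11 + (½)*17) - 1*110) - 2529) - 579 = (((11 + 17/2) - 110) - 2529) - 579 = ((39/2 - 110) - 2529) - 579 = (-181/2 - 2529) - 579 = -5239/2 - 579 = -6397/2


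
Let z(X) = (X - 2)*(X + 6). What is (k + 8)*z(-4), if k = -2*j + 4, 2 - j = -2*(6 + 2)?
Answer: 288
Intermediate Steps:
j = 18 (j = 2 - (-2)*(6 + 2) = 2 - (-2)*8 = 2 - 1*(-16) = 2 + 16 = 18)
z(X) = (-2 + X)*(6 + X)
k = -32 (k = -2*18 + 4 = -36 + 4 = -32)
(k + 8)*z(-4) = (-32 + 8)*(-12 + (-4)² + 4*(-4)) = -24*(-12 + 16 - 16) = -24*(-12) = 288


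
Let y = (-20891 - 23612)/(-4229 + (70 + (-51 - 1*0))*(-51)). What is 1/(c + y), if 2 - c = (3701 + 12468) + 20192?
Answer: -5198/188949579 ≈ -2.7510e-5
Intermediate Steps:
y = 44503/5198 (y = -44503/(-4229 + (70 + (-51 + 0))*(-51)) = -44503/(-4229 + (70 - 51)*(-51)) = -44503/(-4229 + 19*(-51)) = -44503/(-4229 - 969) = -44503/(-5198) = -44503*(-1/5198) = 44503/5198 ≈ 8.5616)
c = -36359 (c = 2 - ((3701 + 12468) + 20192) = 2 - (16169 + 20192) = 2 - 1*36361 = 2 - 36361 = -36359)
1/(c + y) = 1/(-36359 + 44503/5198) = 1/(-188949579/5198) = -5198/188949579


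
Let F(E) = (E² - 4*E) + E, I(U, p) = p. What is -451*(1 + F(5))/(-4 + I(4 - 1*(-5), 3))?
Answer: 4961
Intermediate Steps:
F(E) = E² - 3*E
-451*(1 + F(5))/(-4 + I(4 - 1*(-5), 3)) = -451*(1 + 5*(-3 + 5))/(-4 + 3) = -451*(1 + 5*2)/(-1) = -451*(1 + 10)*(-1) = -4961*(-1) = -451*(-11) = 4961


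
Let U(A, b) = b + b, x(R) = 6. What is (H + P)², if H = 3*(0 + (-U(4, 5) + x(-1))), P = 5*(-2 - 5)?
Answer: 2209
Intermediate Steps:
U(A, b) = 2*b
P = -35 (P = 5*(-7) = -35)
H = -12 (H = 3*(0 + (-2*5 + 6)) = 3*(0 + (-1*10 + 6)) = 3*(0 + (-10 + 6)) = 3*(0 - 4) = 3*(-4) = -12)
(H + P)² = (-12 - 35)² = (-47)² = 2209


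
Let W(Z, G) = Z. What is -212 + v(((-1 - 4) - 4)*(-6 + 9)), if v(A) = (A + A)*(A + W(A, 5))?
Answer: 2704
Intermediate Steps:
v(A) = 4*A**2 (v(A) = (A + A)*(A + A) = (2*A)*(2*A) = 4*A**2)
-212 + v(((-1 - 4) - 4)*(-6 + 9)) = -212 + 4*(((-1 - 4) - 4)*(-6 + 9))**2 = -212 + 4*((-5 - 4)*3)**2 = -212 + 4*(-9*3)**2 = -212 + 4*(-27)**2 = -212 + 4*729 = -212 + 2916 = 2704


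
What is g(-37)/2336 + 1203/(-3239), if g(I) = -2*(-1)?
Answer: -1401865/3783152 ≈ -0.37055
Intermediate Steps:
g(I) = 2
g(-37)/2336 + 1203/(-3239) = 2/2336 + 1203/(-3239) = 2*(1/2336) + 1203*(-1/3239) = 1/1168 - 1203/3239 = -1401865/3783152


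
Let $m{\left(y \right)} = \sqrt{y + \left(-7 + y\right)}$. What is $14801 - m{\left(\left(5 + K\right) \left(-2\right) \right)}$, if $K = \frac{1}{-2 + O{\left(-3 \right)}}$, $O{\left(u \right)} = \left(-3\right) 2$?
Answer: $14801 - \frac{i \sqrt{106}}{2} \approx 14801.0 - 5.1478 i$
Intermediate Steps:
$O{\left(u \right)} = -6$
$K = - \frac{1}{8}$ ($K = \frac{1}{-2 - 6} = \frac{1}{-8} = - \frac{1}{8} \approx -0.125$)
$m{\left(y \right)} = \sqrt{-7 + 2 y}$
$14801 - m{\left(\left(5 + K\right) \left(-2\right) \right)} = 14801 - \sqrt{-7 + 2 \left(5 - \frac{1}{8}\right) \left(-2\right)} = 14801 - \sqrt{-7 + 2 \cdot \frac{39}{8} \left(-2\right)} = 14801 - \sqrt{-7 + 2 \left(- \frac{39}{4}\right)} = 14801 - \sqrt{-7 - \frac{39}{2}} = 14801 - \sqrt{- \frac{53}{2}} = 14801 - \frac{i \sqrt{106}}{2}$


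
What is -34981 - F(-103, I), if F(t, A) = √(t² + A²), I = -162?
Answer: -34981 - √36853 ≈ -35173.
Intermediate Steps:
F(t, A) = √(A² + t²)
-34981 - F(-103, I) = -34981 - √((-162)² + (-103)²) = -34981 - √(26244 + 10609) = -34981 - √36853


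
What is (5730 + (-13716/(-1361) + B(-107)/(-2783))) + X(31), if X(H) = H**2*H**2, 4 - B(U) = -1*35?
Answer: 3519727748962/3787663 ≈ 9.2926e+5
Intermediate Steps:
B(U) = 39 (B(U) = 4 - (-1)*35 = 4 - 1*(-35) = 4 + 35 = 39)
X(H) = H**4
(5730 + (-13716/(-1361) + B(-107)/(-2783))) + X(31) = (5730 + (-13716/(-1361) + 39/(-2783))) + 31**4 = (5730 + (-13716*(-1/1361) + 39*(-1/2783))) + 923521 = (5730 + (13716/1361 - 39/2783)) + 923521 = (5730 + 38118549/3787663) + 923521 = 21741427539/3787663 + 923521 = 3519727748962/3787663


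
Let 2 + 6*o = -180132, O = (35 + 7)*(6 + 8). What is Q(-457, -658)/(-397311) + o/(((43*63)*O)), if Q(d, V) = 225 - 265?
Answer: -11864487599/632873513412 ≈ -0.018747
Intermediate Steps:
Q(d, V) = -40
O = 588 (O = 42*14 = 588)
o = -90067/3 (o = -1/3 + (1/6)*(-180132) = -1/3 - 30022 = -90067/3 ≈ -30022.)
Q(-457, -658)/(-397311) + o/(((43*63)*O)) = -40/(-397311) - 90067/(3*((43*63)*588)) = -40*(-1/397311) - 90067/(3*(2709*588)) = 40/397311 - 90067/3/1592892 = 40/397311 - 90067/3*1/1592892 = 40/397311 - 90067/4778676 = -11864487599/632873513412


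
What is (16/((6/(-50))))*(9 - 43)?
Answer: 13600/3 ≈ 4533.3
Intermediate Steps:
(16/((6/(-50))))*(9 - 43) = (16/((6*(-1/50))))*(-34) = (16/(-3/25))*(-34) = (16*(-25/3))*(-34) = -400/3*(-34) = 13600/3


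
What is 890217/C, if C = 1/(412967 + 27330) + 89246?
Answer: 391959874449/39294746063 ≈ 9.9749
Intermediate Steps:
C = 39294746063/440297 (C = 1/440297 + 89246 = 39294746063/440297 ≈ 89246.)
890217/C = 890217/(39294746063/440297) = 890217*(440297/39294746063) = 391959874449/39294746063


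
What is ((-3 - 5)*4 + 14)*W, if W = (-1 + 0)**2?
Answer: -18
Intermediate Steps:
W = 1 (W = (-1)**2 = 1)
((-3 - 5)*4 + 14)*W = ((-3 - 5)*4 + 14)*1 = (-8*4 + 14)*1 = (-32 + 14)*1 = -18*1 = -18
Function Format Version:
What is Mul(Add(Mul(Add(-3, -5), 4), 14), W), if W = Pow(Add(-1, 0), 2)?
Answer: -18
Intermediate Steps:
W = 1 (W = Pow(-1, 2) = 1)
Mul(Add(Mul(Add(-3, -5), 4), 14), W) = Mul(Add(Mul(Add(-3, -5), 4), 14), 1) = Mul(Add(Mul(-8, 4), 14), 1) = Mul(Add(-32, 14), 1) = Mul(-18, 1) = -18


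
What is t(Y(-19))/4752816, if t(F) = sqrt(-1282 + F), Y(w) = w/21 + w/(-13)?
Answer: I*sqrt(95504682)/1297518768 ≈ 7.5318e-6*I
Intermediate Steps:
Y(w) = -8*w/273 (Y(w) = w*(1/21) + w*(-1/13) = w/21 - w/13 = -8*w/273)
t(Y(-19))/4752816 = sqrt(-1282 - 8/273*(-19))/4752816 = sqrt(-1282 + 152/273)*(1/4752816) = sqrt(-349834/273)*(1/4752816) = (I*sqrt(95504682)/273)*(1/4752816) = I*sqrt(95504682)/1297518768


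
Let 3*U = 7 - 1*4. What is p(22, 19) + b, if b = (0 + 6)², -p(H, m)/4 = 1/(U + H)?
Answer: 824/23 ≈ 35.826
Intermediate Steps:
U = 1 (U = (7 - 1*4)/3 = (7 - 4)/3 = (⅓)*3 = 1)
p(H, m) = -4/(1 + H)
b = 36 (b = 6² = 36)
p(22, 19) + b = -4/(1 + 22) + 36 = -4/23 + 36 = 824/23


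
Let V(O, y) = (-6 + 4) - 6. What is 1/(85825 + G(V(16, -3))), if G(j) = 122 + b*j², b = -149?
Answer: 1/76411 ≈ 1.3087e-5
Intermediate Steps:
V(O, y) = -8 (V(O, y) = -2 - 6 = -8)
G(j) = 122 - 149*j²
1/(85825 + G(V(16, -3))) = 1/(85825 + (122 - 149*(-8)²)) = 1/(85825 + (122 - 149*64)) = 1/(85825 + (122 - 9536)) = 1/(85825 - 9414) = 1/76411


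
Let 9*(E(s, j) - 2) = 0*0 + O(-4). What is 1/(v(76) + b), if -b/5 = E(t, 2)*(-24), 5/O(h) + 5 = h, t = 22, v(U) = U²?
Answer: 27/162232 ≈ 0.00016643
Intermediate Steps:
O(h) = 5/(-5 + h)
E(s, j) = 157/81 (E(s, j) = 2 + (0*0 + 5/(-5 - 4))/9 = 2 + (0 + 5/(-9))/9 = 2 + (0 + 5*(-⅑))/9 = 2 + (0 - 5/9)/9 = 2 + (⅑)*(-5/9) = 2 - 5/81 = 157/81)
b = 6280/27 (b = -785*(-24)/81 = -5*(-1256/27) = 6280/27 ≈ 232.59)
1/(v(76) + b) = 1/(76² + 6280/27) = 1/(5776 + 6280/27) = 1/(162232/27) = 27/162232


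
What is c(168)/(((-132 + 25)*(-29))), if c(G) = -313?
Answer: -313/3103 ≈ -0.10087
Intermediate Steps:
c(168)/(((-132 + 25)*(-29))) = -313*(-1/(29*(-132 + 25))) = -313/((-107*(-29))) = -313/3103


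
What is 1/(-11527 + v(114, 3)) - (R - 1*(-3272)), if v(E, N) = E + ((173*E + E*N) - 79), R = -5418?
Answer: 18395513/8572 ≈ 2146.0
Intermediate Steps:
v(E, N) = -79 + 174*E + E*N (v(E, N) = E + (-79 + 173*E + E*N) = -79 + 174*E + E*N)
1/(-11527 + v(114, 3)) - (R - 1*(-3272)) = 1/(-11527 + (-79 + 174*114 + 114*3)) - (-5418 - 1*(-3272)) = 1/(-11527 + (-79 + 19836 + 342)) - (-5418 + 3272) = 1/(-11527 + 20099) - 1*(-2146) = 1/8572 + 2146 = 18395513/8572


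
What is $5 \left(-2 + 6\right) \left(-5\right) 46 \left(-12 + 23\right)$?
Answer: $-50600$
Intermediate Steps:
$5 \left(-2 + 6\right) \left(-5\right) 46 \left(-12 + 23\right) = 5 \cdot 4 \left(-5\right) 46 \cdot 11 = 20 \left(-5\right) 46 \cdot 11 = \left(-100\right) 46 \cdot 11 = \left(-4600\right) 11 = -50600$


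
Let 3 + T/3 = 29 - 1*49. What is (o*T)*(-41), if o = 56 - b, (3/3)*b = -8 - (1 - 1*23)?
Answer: 118818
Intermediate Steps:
T = -69 (T = -9 + 3*(29 - 1*49) = -9 + 3*(29 - 49) = -9 + 3*(-20) = -9 - 60 = -69)
b = 14 (b = -8 - (1 - 1*23) = -8 - (1 - 23) = -8 - 1*(-22) = -8 + 22 = 14)
o = 42 (o = 56 - 1*14 = 56 - 14 = 42)
(o*T)*(-41) = (42*(-69))*(-41) = -2898*(-41) = 118818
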